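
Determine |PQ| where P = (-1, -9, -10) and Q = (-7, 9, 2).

d = √[(x₂-x₁)² + (y₂-y₁)² + (z₂-z₁)²]
  = √[(-6)² + 18² + 12²]
  = √[36 + 324 + 144]
  = √504
  ≈ 22.45

22.45


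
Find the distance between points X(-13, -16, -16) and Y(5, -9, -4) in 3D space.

d = √[(x₂-x₁)² + (y₂-y₁)² + (z₂-z₁)²]
  = √[18² + 7² + 12²]
  = √[324 + 49 + 144]
  = √517
  ≈ 22.74

22.74


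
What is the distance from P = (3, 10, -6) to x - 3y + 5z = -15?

distance = |a·x₀ + b·y₀ + c·z₀ - d| / √(a² + b² + c²)
  = |1·3 + (-3)·10 + 5·(-6) - (-15)| / √(1² + (-3)² + 5²)
  = |3 - 30 - 30 + 15| / √(1 + 9 + 25)
  = |-42| / √35
  = 42 / 5.916
  ≈ 7.099

7.099


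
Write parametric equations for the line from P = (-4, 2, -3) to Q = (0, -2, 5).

Direction vector d = Q - P = (0 + 4, -2 - 2, 5 + 3) = (4, -4, 8)
Parametric form r = P + t·d:
x = -4 + 4t, y = 2 - 4t, z = -3 + 8t

x = -4 + 4t, y = 2 - 4t, z = -3 + 8t


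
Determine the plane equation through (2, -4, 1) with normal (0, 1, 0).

The plane through P with normal n = (a, b, c) satisfies n·(r - P) = 0,
i.e. ax + by + cz = a·x₀ + b·y₀ + c·z₀.
d = 0·2 + 1·(-4) + 0·1
  = 0 - 4 + 0
  = -4
Equation: y = -4

y = -4


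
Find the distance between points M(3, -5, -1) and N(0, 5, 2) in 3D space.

d = √[(x₂-x₁)² + (y₂-y₁)² + (z₂-z₁)²]
  = √[(-3)² + 10² + 3²]
  = √[9 + 100 + 9]
  = √118
  ≈ 10.86

10.86


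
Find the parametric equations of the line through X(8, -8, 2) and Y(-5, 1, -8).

Direction vector d = Y - X = (-5 - 8, 1 + 8, -8 - 2) = (-13, 9, -10)
Parametric form r = X + t·d:
x = 8 - 13t, y = -8 + 9t, z = 2 - 10t

x = 8 - 13t, y = -8 + 9t, z = 2 - 10t


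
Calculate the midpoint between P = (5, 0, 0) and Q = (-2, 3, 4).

M = ((x₁+x₂)/2, (y₁+y₂)/2, (z₁+z₂)/2)
  = ((5 - 2)/2, (0 + 3)/2, (0 + 4)/2)
  = (3/2, 3/2, 4/2)
  = (1.5, 1.5, 2)

(1.5, 1.5, 2)


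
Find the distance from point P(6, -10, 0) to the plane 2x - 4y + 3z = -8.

distance = |a·x₀ + b·y₀ + c·z₀ - d| / √(a² + b² + c²)
  = |2·6 + (-4)·(-10) + 3·0 - (-8)| / √(2² + (-4)² + 3²)
  = |12 + 40 + 0 + 8| / √(4 + 16 + 9)
  = |60| / √29
  = 60 / 5.385
  ≈ 11.14

11.14


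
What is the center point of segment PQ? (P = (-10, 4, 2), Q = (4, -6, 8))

M = ((x₁+x₂)/2, (y₁+y₂)/2, (z₁+z₂)/2)
  = ((-10 + 4)/2, (4 - 6)/2, (2 + 8)/2)
  = (-6/2, -2/2, 10/2)
  = (-3, -1, 5)

(-3, -1, 5)


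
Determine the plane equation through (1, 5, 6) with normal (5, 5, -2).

The plane through P with normal n = (a, b, c) satisfies n·(r - P) = 0,
i.e. ax + by + cz = a·x₀ + b·y₀ + c·z₀.
d = 5·1 + 5·5 + (-2)·6
  = 5 + 25 - 12
  = 18
Equation: 5x + 5y - 2z = 18

5x + 5y - 2z = 18


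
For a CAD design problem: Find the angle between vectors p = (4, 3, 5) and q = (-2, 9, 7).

p·q = 4·(-2) + 3·9 + 5·7 = -8 + 27 + 35 = 54
|p| = √(4² + 3² + 5²) = √50 ≈ 7.071
|q| = √((-2)² + 9² + 7²) = √134 ≈ 11.58
cos θ = (p·q)/(|p||q|) = 54/(7.071·11.58) ≈ 0.6597
θ = arccos(0.6597) ≈ 48.72°

48.72°


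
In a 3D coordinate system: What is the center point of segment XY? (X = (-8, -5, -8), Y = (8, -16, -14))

M = ((x₁+x₂)/2, (y₁+y₂)/2, (z₁+z₂)/2)
  = ((-8 + 8)/2, (-5 - 16)/2, (-8 - 14)/2)
  = (0/2, -21/2, -22/2)
  = (0, -10.5, -11)

(0, -10.5, -11)


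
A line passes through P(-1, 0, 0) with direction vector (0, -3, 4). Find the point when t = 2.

P(t) = P + t·d
  = (-1 + 0·2, 0 + (-3)·2, 0 + 4·2)
  = (-1 + 0, 0 - 6, 0 + 8)
  = (-1, -6, 8)

(-1, -6, 8)


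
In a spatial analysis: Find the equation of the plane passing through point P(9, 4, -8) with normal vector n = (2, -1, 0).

The plane through P with normal n = (a, b, c) satisfies n·(r - P) = 0,
i.e. ax + by + cz = a·x₀ + b·y₀ + c·z₀.
d = 2·9 + (-1)·4 + 0·(-8)
  = 18 - 4 + 0
  = 14
Equation: 2x - y = 14

2x - y = 14


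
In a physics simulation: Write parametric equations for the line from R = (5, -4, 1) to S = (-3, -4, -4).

Direction vector d = S - R = (-3 - 5, -4 + 4, -4 - 1) = (-8, 0, -5)
Parametric form r = R + t·d:
x = 5 - 8t, y = -4, z = 1 - 5t

x = 5 - 8t, y = -4, z = 1 - 5t


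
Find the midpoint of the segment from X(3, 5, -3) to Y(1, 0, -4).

M = ((x₁+x₂)/2, (y₁+y₂)/2, (z₁+z₂)/2)
  = ((3 + 1)/2, (5 + 0)/2, (-3 - 4)/2)
  = (4/2, 5/2, -7/2)
  = (2, 2.5, -3.5)

(2, 2.5, -3.5)


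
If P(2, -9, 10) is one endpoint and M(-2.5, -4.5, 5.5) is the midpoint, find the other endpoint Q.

Q = 2M - P
  = (2·(-2.5) - 2, 2·(-4.5) - (-9), 2·5.5 - 10)
  = (-5 - 2, -9 + 9, 11 - 10)
  = (-7, 0, 1)

(-7, 0, 1)


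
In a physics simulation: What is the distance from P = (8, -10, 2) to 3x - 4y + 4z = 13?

distance = |a·x₀ + b·y₀ + c·z₀ - d| / √(a² + b² + c²)
  = |3·8 + (-4)·(-10) + 4·2 - 13| / √(3² + (-4)² + 4²)
  = |24 + 40 + 8 - 13| / √(9 + 16 + 16)
  = |59| / √41
  = 59 / 6.403
  ≈ 9.214

9.214


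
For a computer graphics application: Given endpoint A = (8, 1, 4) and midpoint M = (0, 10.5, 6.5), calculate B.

B = 2M - A
  = (2·0 - 8, 2·10.5 - 1, 2·6.5 - 4)
  = (0 - 8, 21 - 1, 13 - 4)
  = (-8, 20, 9)

(-8, 20, 9)


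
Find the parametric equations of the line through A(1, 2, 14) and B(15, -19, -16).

Direction vector d = B - A = (15 - 1, -19 - 2, -16 - 14) = (14, -21, -30)
Parametric form r = A + t·d:
x = 1 + 14t, y = 2 - 21t, z = 14 - 30t

x = 1 + 14t, y = 2 - 21t, z = 14 - 30t


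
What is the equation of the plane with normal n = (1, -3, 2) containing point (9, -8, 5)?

The plane through P with normal n = (a, b, c) satisfies n·(r - P) = 0,
i.e. ax + by + cz = a·x₀ + b·y₀ + c·z₀.
d = 1·9 + (-3)·(-8) + 2·5
  = 9 + 24 + 10
  = 43
Equation: x - 3y + 2z = 43

x - 3y + 2z = 43


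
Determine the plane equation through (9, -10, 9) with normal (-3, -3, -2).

The plane through P with normal n = (a, b, c) satisfies n·(r - P) = 0,
i.e. ax + by + cz = a·x₀ + b·y₀ + c·z₀.
d = (-3)·9 + (-3)·(-10) + (-2)·9
  = -27 + 30 - 18
  = -15
Equation: -3x - 3y - 2z = -15

-3x - 3y - 2z = -15


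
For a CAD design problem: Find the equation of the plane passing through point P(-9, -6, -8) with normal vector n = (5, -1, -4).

The plane through P with normal n = (a, b, c) satisfies n·(r - P) = 0,
i.e. ax + by + cz = a·x₀ + b·y₀ + c·z₀.
d = 5·(-9) + (-1)·(-6) + (-4)·(-8)
  = -45 + 6 + 32
  = -7
Equation: 5x - y - 4z = -7

5x - y - 4z = -7


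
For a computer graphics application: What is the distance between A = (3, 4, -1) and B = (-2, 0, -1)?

d = √[(x₂-x₁)² + (y₂-y₁)² + (z₂-z₁)²]
  = √[(-5)² + (-4)² + 0²]
  = √[25 + 16 + 0]
  = √41
  ≈ 6.403

6.403


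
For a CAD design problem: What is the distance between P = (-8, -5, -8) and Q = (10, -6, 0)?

d = √[(x₂-x₁)² + (y₂-y₁)² + (z₂-z₁)²]
  = √[18² + (-1)² + 8²]
  = √[324 + 1 + 64]
  = √389
  ≈ 19.72

19.72


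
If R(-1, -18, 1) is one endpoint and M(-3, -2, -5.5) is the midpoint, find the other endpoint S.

S = 2M - R
  = (2·(-3) - (-1), 2·(-2) - (-18), 2·(-5.5) - 1)
  = (-6 + 1, -4 + 18, -11 - 1)
  = (-5, 14, -12)

(-5, 14, -12)


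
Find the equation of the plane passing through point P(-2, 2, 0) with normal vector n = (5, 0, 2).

The plane through P with normal n = (a, b, c) satisfies n·(r - P) = 0,
i.e. ax + by + cz = a·x₀ + b·y₀ + c·z₀.
d = 5·(-2) + 0·2 + 2·0
  = -10 + 0 + 0
  = -10
Equation: 5x + 2z = -10

5x + 2z = -10


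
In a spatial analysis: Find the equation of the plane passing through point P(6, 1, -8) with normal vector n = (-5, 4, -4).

The plane through P with normal n = (a, b, c) satisfies n·(r - P) = 0,
i.e. ax + by + cz = a·x₀ + b·y₀ + c·z₀.
d = (-5)·6 + 4·1 + (-4)·(-8)
  = -30 + 4 + 32
  = 6
Equation: -5x + 4y - 4z = 6

-5x + 4y - 4z = 6


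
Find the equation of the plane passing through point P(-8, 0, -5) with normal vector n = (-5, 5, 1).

The plane through P with normal n = (a, b, c) satisfies n·(r - P) = 0,
i.e. ax + by + cz = a·x₀ + b·y₀ + c·z₀.
d = (-5)·(-8) + 5·0 + 1·(-5)
  = 40 + 0 - 5
  = 35
Equation: -5x + 5y + z = 35

-5x + 5y + z = 35


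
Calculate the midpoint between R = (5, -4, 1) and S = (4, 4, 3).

M = ((x₁+x₂)/2, (y₁+y₂)/2, (z₁+z₂)/2)
  = ((5 + 4)/2, (-4 + 4)/2, (1 + 3)/2)
  = (9/2, 0/2, 4/2)
  = (4.5, 0, 2)

(4.5, 0, 2)


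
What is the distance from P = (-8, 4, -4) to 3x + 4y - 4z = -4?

distance = |a·x₀ + b·y₀ + c·z₀ - d| / √(a² + b² + c²)
  = |3·(-8) + 4·4 + (-4)·(-4) - (-4)| / √(3² + 4² + (-4)²)
  = |-24 + 16 + 16 + 4| / √(9 + 16 + 16)
  = |12| / √41
  = 12 / 6.403
  ≈ 1.874

1.874


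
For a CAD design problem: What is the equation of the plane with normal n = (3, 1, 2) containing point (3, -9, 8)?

The plane through P with normal n = (a, b, c) satisfies n·(r - P) = 0,
i.e. ax + by + cz = a·x₀ + b·y₀ + c·z₀.
d = 3·3 + 1·(-9) + 2·8
  = 9 - 9 + 16
  = 16
Equation: 3x + y + 2z = 16

3x + y + 2z = 16


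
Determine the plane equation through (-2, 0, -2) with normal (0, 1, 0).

The plane through P with normal n = (a, b, c) satisfies n·(r - P) = 0,
i.e. ax + by + cz = a·x₀ + b·y₀ + c·z₀.
d = 0·(-2) + 1·0 + 0·(-2)
  = 0 + 0 + 0
  = 0
Equation: y = 0

y = 0


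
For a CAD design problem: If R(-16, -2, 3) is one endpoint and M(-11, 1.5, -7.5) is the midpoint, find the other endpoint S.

S = 2M - R
  = (2·(-11) - (-16), 2·1.5 - (-2), 2·(-7.5) - 3)
  = (-22 + 16, 3 + 2, -15 - 3)
  = (-6, 5, -18)

(-6, 5, -18)


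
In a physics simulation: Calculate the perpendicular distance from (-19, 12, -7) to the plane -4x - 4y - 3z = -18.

distance = |a·x₀ + b·y₀ + c·z₀ - d| / √(a² + b² + c²)
  = |(-4)·(-19) + (-4)·12 + (-3)·(-7) - (-18)| / √((-4)² + (-4)² + (-3)²)
  = |76 - 48 + 21 + 18| / √(16 + 16 + 9)
  = |67| / √41
  = 67 / 6.403
  ≈ 10.46

10.46


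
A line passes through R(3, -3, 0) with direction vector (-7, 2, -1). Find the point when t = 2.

P(t) = R + t·d
  = (3 + (-7)·2, -3 + 2·2, 0 + (-1)·2)
  = (3 - 14, -3 + 4, 0 - 2)
  = (-11, 1, -2)

(-11, 1, -2)


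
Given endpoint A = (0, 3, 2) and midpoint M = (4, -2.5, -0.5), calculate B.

B = 2M - A
  = (2·4 - 0, 2·(-2.5) - 3, 2·(-0.5) - 2)
  = (8 + 0, -5 - 3, -1 - 2)
  = (8, -8, -3)

(8, -8, -3)


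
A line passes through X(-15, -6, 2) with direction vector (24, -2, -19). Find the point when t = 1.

P(t) = X + t·d
  = (-15 + 24·1, -6 + (-2)·1, 2 + (-19)·1)
  = (-15 + 24, -6 - 2, 2 - 19)
  = (9, -8, -17)

(9, -8, -17)


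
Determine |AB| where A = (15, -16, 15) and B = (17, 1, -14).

d = √[(x₂-x₁)² + (y₂-y₁)² + (z₂-z₁)²]
  = √[2² + 17² + (-29)²]
  = √[4 + 289 + 841]
  = √1134
  ≈ 33.67

33.67


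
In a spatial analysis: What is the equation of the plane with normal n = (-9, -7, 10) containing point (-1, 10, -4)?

The plane through P with normal n = (a, b, c) satisfies n·(r - P) = 0,
i.e. ax + by + cz = a·x₀ + b·y₀ + c·z₀.
d = (-9)·(-1) + (-7)·10 + 10·(-4)
  = 9 - 70 - 40
  = -101
Equation: -9x - 7y + 10z = -101

-9x - 7y + 10z = -101


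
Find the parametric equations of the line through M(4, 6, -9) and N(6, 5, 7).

Direction vector d = N - M = (6 - 4, 5 - 6, 7 + 9) = (2, -1, 16)
Parametric form r = M + t·d:
x = 4 + 2t, y = 6 - t, z = -9 + 16t

x = 4 + 2t, y = 6 - t, z = -9 + 16t


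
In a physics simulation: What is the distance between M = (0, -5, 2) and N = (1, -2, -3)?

d = √[(x₂-x₁)² + (y₂-y₁)² + (z₂-z₁)²]
  = √[1² + 3² + (-5)²]
  = √[1 + 9 + 25]
  = √35
  ≈ 5.916

5.916


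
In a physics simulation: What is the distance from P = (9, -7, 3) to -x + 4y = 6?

distance = |a·x₀ + b·y₀ + c·z₀ - d| / √(a² + b² + c²)
  = |(-1)·9 + 4·(-7) + 0·3 - 6| / √((-1)² + 4² + 0²)
  = |-9 - 28 + 0 - 6| / √(1 + 16 + 0)
  = |-43| / √17
  = 43 / 4.123
  ≈ 10.43

10.43


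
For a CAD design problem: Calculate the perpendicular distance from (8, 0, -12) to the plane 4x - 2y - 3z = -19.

distance = |a·x₀ + b·y₀ + c·z₀ - d| / √(a² + b² + c²)
  = |4·8 + (-2)·0 + (-3)·(-12) - (-19)| / √(4² + (-2)² + (-3)²)
  = |32 + 0 + 36 + 19| / √(16 + 4 + 9)
  = |87| / √29
  = 87 / 5.385
  ≈ 16.16

16.16


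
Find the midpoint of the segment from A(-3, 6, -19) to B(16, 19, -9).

M = ((x₁+x₂)/2, (y₁+y₂)/2, (z₁+z₂)/2)
  = ((-3 + 16)/2, (6 + 19)/2, (-19 - 9)/2)
  = (13/2, 25/2, -28/2)
  = (6.5, 12.5, -14)

(6.5, 12.5, -14)


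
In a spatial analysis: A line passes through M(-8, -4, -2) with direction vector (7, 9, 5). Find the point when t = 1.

P(t) = M + t·d
  = (-8 + 7·1, -4 + 9·1, -2 + 5·1)
  = (-8 + 7, -4 + 9, -2 + 5)
  = (-1, 5, 3)

(-1, 5, 3)


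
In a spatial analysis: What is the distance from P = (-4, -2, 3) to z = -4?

distance = |a·x₀ + b·y₀ + c·z₀ - d| / √(a² + b² + c²)
  = |0·(-4) + 0·(-2) + 1·3 - (-4)| / √(0² + 0² + 1²)
  = |0 + 0 + 3 + 4| / √(0 + 0 + 1)
  = |7| / √1
  = 7 / 1
  ≈ 7

7


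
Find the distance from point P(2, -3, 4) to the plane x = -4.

distance = |a·x₀ + b·y₀ + c·z₀ - d| / √(a² + b² + c²)
  = |1·2 + 0·(-3) + 0·4 - (-4)| / √(1² + 0² + 0²)
  = |2 + 0 + 0 + 4| / √(1 + 0 + 0)
  = |6| / √1
  = 6 / 1
  ≈ 6

6


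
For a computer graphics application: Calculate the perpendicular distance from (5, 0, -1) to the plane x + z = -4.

distance = |a·x₀ + b·y₀ + c·z₀ - d| / √(a² + b² + c²)
  = |1·5 + 0·0 + 1·(-1) - (-4)| / √(1² + 0² + 1²)
  = |5 + 0 - 1 + 4| / √(1 + 0 + 1)
  = |8| / √2
  = 8 / 1.414
  ≈ 5.657

5.657


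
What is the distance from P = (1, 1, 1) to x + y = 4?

distance = |a·x₀ + b·y₀ + c·z₀ - d| / √(a² + b² + c²)
  = |1·1 + 1·1 + 0·1 - 4| / √(1² + 1² + 0²)
  = |1 + 1 + 0 - 4| / √(1 + 1 + 0)
  = |-2| / √2
  = 2 / 1.414
  ≈ 1.414

1.414


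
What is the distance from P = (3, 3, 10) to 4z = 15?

distance = |a·x₀ + b·y₀ + c·z₀ - d| / √(a² + b² + c²)
  = |0·3 + 0·3 + 4·10 - 15| / √(0² + 0² + 4²)
  = |0 + 0 + 40 - 15| / √(0 + 0 + 16)
  = |25| / √16
  = 25 / 4
  ≈ 6.25

6.25


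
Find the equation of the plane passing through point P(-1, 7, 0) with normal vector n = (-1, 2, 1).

The plane through P with normal n = (a, b, c) satisfies n·(r - P) = 0,
i.e. ax + by + cz = a·x₀ + b·y₀ + c·z₀.
d = (-1)·(-1) + 2·7 + 1·0
  = 1 + 14 + 0
  = 15
Equation: -x + 2y + z = 15

-x + 2y + z = 15


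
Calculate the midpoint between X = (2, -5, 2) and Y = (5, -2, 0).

M = ((x₁+x₂)/2, (y₁+y₂)/2, (z₁+z₂)/2)
  = ((2 + 5)/2, (-5 - 2)/2, (2 + 0)/2)
  = (7/2, -7/2, 2/2)
  = (3.5, -3.5, 1)

(3.5, -3.5, 1)


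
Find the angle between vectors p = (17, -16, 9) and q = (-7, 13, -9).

p·q = 17·(-7) + (-16)·13 + 9·(-9) = -119 - 208 - 81 = -408
|p| = √(17² + (-16)² + 9²) = √626 ≈ 25.02
|q| = √((-7)² + 13² + (-9)²) = √299 ≈ 17.29
cos θ = (p·q)/(|p||q|) = -408/(25.02·17.29) ≈ -0.9431
θ = arccos(-0.9431) ≈ 160.6°

160.6°


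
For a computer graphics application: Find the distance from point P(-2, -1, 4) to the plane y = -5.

distance = |a·x₀ + b·y₀ + c·z₀ - d| / √(a² + b² + c²)
  = |0·(-2) + 1·(-1) + 0·4 - (-5)| / √(0² + 1² + 0²)
  = |0 - 1 + 0 + 5| / √(0 + 1 + 0)
  = |4| / √1
  = 4 / 1
  ≈ 4

4


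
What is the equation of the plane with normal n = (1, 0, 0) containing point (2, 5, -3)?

The plane through P with normal n = (a, b, c) satisfies n·(r - P) = 0,
i.e. ax + by + cz = a·x₀ + b·y₀ + c·z₀.
d = 1·2 + 0·5 + 0·(-3)
  = 2 + 0 + 0
  = 2
Equation: x = 2

x = 2


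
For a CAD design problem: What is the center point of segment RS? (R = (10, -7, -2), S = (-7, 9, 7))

M = ((x₁+x₂)/2, (y₁+y₂)/2, (z₁+z₂)/2)
  = ((10 - 7)/2, (-7 + 9)/2, (-2 + 7)/2)
  = (3/2, 2/2, 5/2)
  = (1.5, 1, 2.5)

(1.5, 1, 2.5)


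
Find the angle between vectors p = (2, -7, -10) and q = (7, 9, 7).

p·q = 2·7 + (-7)·9 + (-10)·7 = 14 - 63 - 70 = -119
|p| = √(2² + (-7)² + (-10)²) = √153 ≈ 12.37
|q| = √(7² + 9² + 7²) = √179 ≈ 13.38
cos θ = (p·q)/(|p||q|) = -119/(12.37·13.38) ≈ -0.7191
θ = arccos(-0.7191) ≈ 136°

136°


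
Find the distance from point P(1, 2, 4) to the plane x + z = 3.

distance = |a·x₀ + b·y₀ + c·z₀ - d| / √(a² + b² + c²)
  = |1·1 + 0·2 + 1·4 - 3| / √(1² + 0² + 1²)
  = |1 + 0 + 4 - 3| / √(1 + 0 + 1)
  = |2| / √2
  = 2 / 1.414
  ≈ 1.414

1.414


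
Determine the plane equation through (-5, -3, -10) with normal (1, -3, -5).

The plane through P with normal n = (a, b, c) satisfies n·(r - P) = 0,
i.e. ax + by + cz = a·x₀ + b·y₀ + c·z₀.
d = 1·(-5) + (-3)·(-3) + (-5)·(-10)
  = -5 + 9 + 50
  = 54
Equation: x - 3y - 5z = 54

x - 3y - 5z = 54


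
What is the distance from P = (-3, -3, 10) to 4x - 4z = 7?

distance = |a·x₀ + b·y₀ + c·z₀ - d| / √(a² + b² + c²)
  = |4·(-3) + 0·(-3) + (-4)·10 - 7| / √(4² + 0² + (-4)²)
  = |-12 + 0 - 40 - 7| / √(16 + 0 + 16)
  = |-59| / √32
  = 59 / 5.657
  ≈ 10.43

10.43


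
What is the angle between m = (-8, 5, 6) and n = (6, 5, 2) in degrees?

m·n = (-8)·6 + 5·5 + 6·2 = -48 + 25 + 12 = -11
|m| = √((-8)² + 5² + 6²) = √125 ≈ 11.18
|n| = √(6² + 5² + 2²) = √65 ≈ 8.062
cos θ = (m·n)/(|m||n|) = -11/(11.18·8.062) ≈ -0.122
θ = arccos(-0.122) ≈ 97.01°

97.01°


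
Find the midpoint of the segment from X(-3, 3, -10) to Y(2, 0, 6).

M = ((x₁+x₂)/2, (y₁+y₂)/2, (z₁+z₂)/2)
  = ((-3 + 2)/2, (3 + 0)/2, (-10 + 6)/2)
  = (-1/2, 3/2, -4/2)
  = (-0.5, 1.5, -2)

(-0.5, 1.5, -2)


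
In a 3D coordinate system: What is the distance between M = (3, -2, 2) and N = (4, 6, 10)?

d = √[(x₂-x₁)² + (y₂-y₁)² + (z₂-z₁)²]
  = √[1² + 8² + 8²]
  = √[1 + 64 + 64]
  = √129
  ≈ 11.36

11.36


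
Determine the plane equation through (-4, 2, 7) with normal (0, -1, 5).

The plane through P with normal n = (a, b, c) satisfies n·(r - P) = 0,
i.e. ax + by + cz = a·x₀ + b·y₀ + c·z₀.
d = 0·(-4) + (-1)·2 + 5·7
  = 0 - 2 + 35
  = 33
Equation: -y + 5z = 33

-y + 5z = 33


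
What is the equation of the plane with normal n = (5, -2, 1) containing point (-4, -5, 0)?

The plane through P with normal n = (a, b, c) satisfies n·(r - P) = 0,
i.e. ax + by + cz = a·x₀ + b·y₀ + c·z₀.
d = 5·(-4) + (-2)·(-5) + 1·0
  = -20 + 10 + 0
  = -10
Equation: 5x - 2y + z = -10

5x - 2y + z = -10


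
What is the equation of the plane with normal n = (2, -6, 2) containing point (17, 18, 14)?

The plane through P with normal n = (a, b, c) satisfies n·(r - P) = 0,
i.e. ax + by + cz = a·x₀ + b·y₀ + c·z₀.
d = 2·17 + (-6)·18 + 2·14
  = 34 - 108 + 28
  = -46
Equation: 2x - 6y + 2z = -46

2x - 6y + 2z = -46


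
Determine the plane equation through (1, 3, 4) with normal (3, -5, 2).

The plane through P with normal n = (a, b, c) satisfies n·(r - P) = 0,
i.e. ax + by + cz = a·x₀ + b·y₀ + c·z₀.
d = 3·1 + (-5)·3 + 2·4
  = 3 - 15 + 8
  = -4
Equation: 3x - 5y + 2z = -4

3x - 5y + 2z = -4


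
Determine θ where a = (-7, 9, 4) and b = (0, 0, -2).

a·b = (-7)·0 + 9·0 + 4·(-2) = 0 + 0 - 8 = -8
|a| = √((-7)² + 9² + 4²) = √146 ≈ 12.08
|b| = √(0² + 0² + (-2)²) = √4 ≈ 2
cos θ = (a·b)/(|a||b|) = -8/(12.08·2) ≈ -0.331
θ = arccos(-0.331) ≈ 109.3°

109.3°


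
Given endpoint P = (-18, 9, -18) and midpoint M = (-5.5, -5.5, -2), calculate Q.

Q = 2M - P
  = (2·(-5.5) - (-18), 2·(-5.5) - 9, 2·(-2) - (-18))
  = (-11 + 18, -11 - 9, -4 + 18)
  = (7, -20, 14)

(7, -20, 14)


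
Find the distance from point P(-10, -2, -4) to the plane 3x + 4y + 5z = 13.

distance = |a·x₀ + b·y₀ + c·z₀ - d| / √(a² + b² + c²)
  = |3·(-10) + 4·(-2) + 5·(-4) - 13| / √(3² + 4² + 5²)
  = |-30 - 8 - 20 - 13| / √(9 + 16 + 25)
  = |-71| / √50
  = 71 / 7.071
  ≈ 10.04

10.04


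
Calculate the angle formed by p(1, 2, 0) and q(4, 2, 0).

p·q = 1·4 + 2·2 + 0·0 = 4 + 4 + 0 = 8
|p| = √(1² + 2² + 0²) = √5 ≈ 2.236
|q| = √(4² + 2² + 0²) = √20 ≈ 4.472
cos θ = (p·q)/(|p||q|) = 8/(2.236·4.472) ≈ 0.8
θ = arccos(0.8) ≈ 36.87°

36.87°


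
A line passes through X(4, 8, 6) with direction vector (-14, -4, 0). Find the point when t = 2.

P(t) = X + t·d
  = (4 + (-14)·2, 8 + (-4)·2, 6 + 0·2)
  = (4 - 28, 8 - 8, 6 + 0)
  = (-24, 0, 6)

(-24, 0, 6)


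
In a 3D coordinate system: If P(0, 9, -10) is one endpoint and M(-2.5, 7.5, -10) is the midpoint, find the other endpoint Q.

Q = 2M - P
  = (2·(-2.5) - 0, 2·7.5 - 9, 2·(-10) - (-10))
  = (-5 + 0, 15 - 9, -20 + 10)
  = (-5, 6, -10)

(-5, 6, -10)


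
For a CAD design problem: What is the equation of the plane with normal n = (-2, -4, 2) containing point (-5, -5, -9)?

The plane through P with normal n = (a, b, c) satisfies n·(r - P) = 0,
i.e. ax + by + cz = a·x₀ + b·y₀ + c·z₀.
d = (-2)·(-5) + (-4)·(-5) + 2·(-9)
  = 10 + 20 - 18
  = 12
Equation: -2x - 4y + 2z = 12

-2x - 4y + 2z = 12


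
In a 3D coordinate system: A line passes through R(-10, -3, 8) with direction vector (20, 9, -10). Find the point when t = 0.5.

P(t) = R + t·d
  = (-10 + 20·0.5, -3 + 9·0.5, 8 + (-10)·0.5)
  = (-10 + 10, -3 + 4.5, 8 - 5)
  = (0, 1.5, 3)

(0, 1.5, 3)


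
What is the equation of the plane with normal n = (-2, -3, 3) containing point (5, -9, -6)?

The plane through P with normal n = (a, b, c) satisfies n·(r - P) = 0,
i.e. ax + by + cz = a·x₀ + b·y₀ + c·z₀.
d = (-2)·5 + (-3)·(-9) + 3·(-6)
  = -10 + 27 - 18
  = -1
Equation: -2x - 3y + 3z = -1

-2x - 3y + 3z = -1


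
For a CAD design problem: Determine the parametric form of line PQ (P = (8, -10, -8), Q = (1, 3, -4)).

Direction vector d = Q - P = (1 - 8, 3 + 10, -4 + 8) = (-7, 13, 4)
Parametric form r = P + t·d:
x = 8 - 7t, y = -10 + 13t, z = -8 + 4t

x = 8 - 7t, y = -10 + 13t, z = -8 + 4t


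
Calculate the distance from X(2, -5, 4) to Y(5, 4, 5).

d = √[(x₂-x₁)² + (y₂-y₁)² + (z₂-z₁)²]
  = √[3² + 9² + 1²]
  = √[9 + 81 + 1]
  = √91
  ≈ 9.539

9.539


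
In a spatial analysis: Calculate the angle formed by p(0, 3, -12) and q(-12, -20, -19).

p·q = 0·(-12) + 3·(-20) + (-12)·(-19) = 0 - 60 + 228 = 168
|p| = √(0² + 3² + (-12)²) = √153 ≈ 12.37
|q| = √((-12)² + (-20)² + (-19)²) = √905 ≈ 30.08
cos θ = (p·q)/(|p||q|) = 168/(12.37·30.08) ≈ 0.4515
θ = arccos(0.4515) ≈ 63.16°

63.16°


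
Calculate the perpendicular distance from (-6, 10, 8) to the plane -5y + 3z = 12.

distance = |a·x₀ + b·y₀ + c·z₀ - d| / √(a² + b² + c²)
  = |0·(-6) + (-5)·10 + 3·8 - 12| / √(0² + (-5)² + 3²)
  = |0 - 50 + 24 - 12| / √(0 + 25 + 9)
  = |-38| / √34
  = 38 / 5.831
  ≈ 6.517

6.517


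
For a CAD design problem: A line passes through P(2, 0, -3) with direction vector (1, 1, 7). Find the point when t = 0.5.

P(t) = P + t·d
  = (2 + 1·0.5, 0 + 1·0.5, -3 + 7·0.5)
  = (2 + 0.5, 0 + 0.5, -3 + 3.5)
  = (2.5, 0.5, 0.5)

(2.5, 0.5, 0.5)


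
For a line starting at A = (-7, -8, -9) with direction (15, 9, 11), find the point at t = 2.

P(t) = A + t·d
  = (-7 + 15·2, -8 + 9·2, -9 + 11·2)
  = (-7 + 30, -8 + 18, -9 + 22)
  = (23, 10, 13)

(23, 10, 13)


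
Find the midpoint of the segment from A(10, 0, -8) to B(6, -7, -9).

M = ((x₁+x₂)/2, (y₁+y₂)/2, (z₁+z₂)/2)
  = ((10 + 6)/2, (0 - 7)/2, (-8 - 9)/2)
  = (16/2, -7/2, -17/2)
  = (8, -3.5, -8.5)

(8, -3.5, -8.5)


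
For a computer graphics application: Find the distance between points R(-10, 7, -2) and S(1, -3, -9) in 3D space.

d = √[(x₂-x₁)² + (y₂-y₁)² + (z₂-z₁)²]
  = √[11² + (-10)² + (-7)²]
  = √[121 + 100 + 49]
  = √270
  ≈ 16.43

16.43


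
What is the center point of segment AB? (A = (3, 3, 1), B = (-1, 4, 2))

M = ((x₁+x₂)/2, (y₁+y₂)/2, (z₁+z₂)/2)
  = ((3 - 1)/2, (3 + 4)/2, (1 + 2)/2)
  = (2/2, 7/2, 3/2)
  = (1, 3.5, 1.5)

(1, 3.5, 1.5)


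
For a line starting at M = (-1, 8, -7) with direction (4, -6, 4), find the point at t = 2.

P(t) = M + t·d
  = (-1 + 4·2, 8 + (-6)·2, -7 + 4·2)
  = (-1 + 8, 8 - 12, -7 + 8)
  = (7, -4, 1)

(7, -4, 1)


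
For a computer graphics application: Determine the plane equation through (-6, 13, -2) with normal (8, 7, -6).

The plane through P with normal n = (a, b, c) satisfies n·(r - P) = 0,
i.e. ax + by + cz = a·x₀ + b·y₀ + c·z₀.
d = 8·(-6) + 7·13 + (-6)·(-2)
  = -48 + 91 + 12
  = 55
Equation: 8x + 7y - 6z = 55

8x + 7y - 6z = 55


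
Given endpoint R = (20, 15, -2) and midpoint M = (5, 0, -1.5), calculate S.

S = 2M - R
  = (2·5 - 20, 2·0 - 15, 2·(-1.5) - (-2))
  = (10 - 20, 0 - 15, -3 + 2)
  = (-10, -15, -1)

(-10, -15, -1)


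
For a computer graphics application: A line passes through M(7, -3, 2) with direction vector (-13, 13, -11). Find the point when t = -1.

P(t) = M + t·d
  = (7 + (-13)·(-1), -3 + 13·(-1), 2 + (-11)·(-1))
  = (7 + 13, -3 - 13, 2 + 11)
  = (20, -16, 13)

(20, -16, 13)


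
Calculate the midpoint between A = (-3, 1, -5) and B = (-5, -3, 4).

M = ((x₁+x₂)/2, (y₁+y₂)/2, (z₁+z₂)/2)
  = ((-3 - 5)/2, (1 - 3)/2, (-5 + 4)/2)
  = (-8/2, -2/2, -1/2)
  = (-4, -1, -0.5)

(-4, -1, -0.5)


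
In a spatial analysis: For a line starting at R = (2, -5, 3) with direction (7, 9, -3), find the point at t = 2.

P(t) = R + t·d
  = (2 + 7·2, -5 + 9·2, 3 + (-3)·2)
  = (2 + 14, -5 + 18, 3 - 6)
  = (16, 13, -3)

(16, 13, -3)


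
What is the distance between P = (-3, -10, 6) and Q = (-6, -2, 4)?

d = √[(x₂-x₁)² + (y₂-y₁)² + (z₂-z₁)²]
  = √[(-3)² + 8² + (-2)²]
  = √[9 + 64 + 4]
  = √77
  ≈ 8.775

8.775


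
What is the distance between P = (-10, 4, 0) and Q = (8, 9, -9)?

d = √[(x₂-x₁)² + (y₂-y₁)² + (z₂-z₁)²]
  = √[18² + 5² + (-9)²]
  = √[324 + 25 + 81]
  = √430
  ≈ 20.74

20.74


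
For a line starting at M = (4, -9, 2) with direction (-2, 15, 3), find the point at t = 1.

P(t) = M + t·d
  = (4 + (-2)·1, -9 + 15·1, 2 + 3·1)
  = (4 - 2, -9 + 15, 2 + 3)
  = (2, 6, 5)

(2, 6, 5)


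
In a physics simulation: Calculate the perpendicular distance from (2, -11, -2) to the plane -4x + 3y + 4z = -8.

distance = |a·x₀ + b·y₀ + c·z₀ - d| / √(a² + b² + c²)
  = |(-4)·2 + 3·(-11) + 4·(-2) - (-8)| / √((-4)² + 3² + 4²)
  = |-8 - 33 - 8 + 8| / √(16 + 9 + 16)
  = |-41| / √41
  = 41 / 6.403
  ≈ 6.403

6.403


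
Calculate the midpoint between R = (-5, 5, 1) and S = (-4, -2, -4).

M = ((x₁+x₂)/2, (y₁+y₂)/2, (z₁+z₂)/2)
  = ((-5 - 4)/2, (5 - 2)/2, (1 - 4)/2)
  = (-9/2, 3/2, -3/2)
  = (-4.5, 1.5, -1.5)

(-4.5, 1.5, -1.5)


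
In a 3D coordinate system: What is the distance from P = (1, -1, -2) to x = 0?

distance = |a·x₀ + b·y₀ + c·z₀ - d| / √(a² + b² + c²)
  = |1·1 + 0·(-1) + 0·(-2) - 0| / √(1² + 0² + 0²)
  = |1 + 0 + 0 + 0| / √(1 + 0 + 0)
  = |1| / √1
  = 1 / 1
  ≈ 1

1


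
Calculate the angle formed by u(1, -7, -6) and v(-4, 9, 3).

u·v = 1·(-4) + (-7)·9 + (-6)·3 = -4 - 63 - 18 = -85
|u| = √(1² + (-7)² + (-6)²) = √86 ≈ 9.274
|v| = √((-4)² + 9² + 3²) = √106 ≈ 10.3
cos θ = (u·v)/(|u||v|) = -85/(9.274·10.3) ≈ -0.8903
θ = arccos(-0.8903) ≈ 152.9°

152.9°


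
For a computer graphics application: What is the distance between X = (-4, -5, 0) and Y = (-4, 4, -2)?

d = √[(x₂-x₁)² + (y₂-y₁)² + (z₂-z₁)²]
  = √[0² + 9² + (-2)²]
  = √[0 + 81 + 4]
  = √85
  ≈ 9.22

9.22


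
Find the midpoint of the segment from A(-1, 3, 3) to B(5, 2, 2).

M = ((x₁+x₂)/2, (y₁+y₂)/2, (z₁+z₂)/2)
  = ((-1 + 5)/2, (3 + 2)/2, (3 + 2)/2)
  = (4/2, 5/2, 5/2)
  = (2, 2.5, 2.5)

(2, 2.5, 2.5)


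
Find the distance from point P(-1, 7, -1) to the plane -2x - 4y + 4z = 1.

distance = |a·x₀ + b·y₀ + c·z₀ - d| / √(a² + b² + c²)
  = |(-2)·(-1) + (-4)·7 + 4·(-1) - 1| / √((-2)² + (-4)² + 4²)
  = |2 - 28 - 4 - 1| / √(4 + 16 + 16)
  = |-31| / √36
  = 31 / 6
  ≈ 5.167

5.167


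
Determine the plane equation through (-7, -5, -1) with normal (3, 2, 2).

The plane through P with normal n = (a, b, c) satisfies n·(r - P) = 0,
i.e. ax + by + cz = a·x₀ + b·y₀ + c·z₀.
d = 3·(-7) + 2·(-5) + 2·(-1)
  = -21 - 10 - 2
  = -33
Equation: 3x + 2y + 2z = -33

3x + 2y + 2z = -33


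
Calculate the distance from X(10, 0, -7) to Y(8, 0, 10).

d = √[(x₂-x₁)² + (y₂-y₁)² + (z₂-z₁)²]
  = √[(-2)² + 0² + 17²]
  = √[4 + 0 + 289]
  = √293
  ≈ 17.12

17.12


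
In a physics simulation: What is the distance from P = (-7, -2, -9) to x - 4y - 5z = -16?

distance = |a·x₀ + b·y₀ + c·z₀ - d| / √(a² + b² + c²)
  = |1·(-7) + (-4)·(-2) + (-5)·(-9) - (-16)| / √(1² + (-4)² + (-5)²)
  = |-7 + 8 + 45 + 16| / √(1 + 16 + 25)
  = |62| / √42
  = 62 / 6.481
  ≈ 9.567

9.567


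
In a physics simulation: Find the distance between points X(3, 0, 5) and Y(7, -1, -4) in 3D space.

d = √[(x₂-x₁)² + (y₂-y₁)² + (z₂-z₁)²]
  = √[4² + (-1)² + (-9)²]
  = √[16 + 1 + 81]
  = √98
  ≈ 9.899

9.899


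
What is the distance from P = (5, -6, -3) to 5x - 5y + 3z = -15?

distance = |a·x₀ + b·y₀ + c·z₀ - d| / √(a² + b² + c²)
  = |5·5 + (-5)·(-6) + 3·(-3) - (-15)| / √(5² + (-5)² + 3²)
  = |25 + 30 - 9 + 15| / √(25 + 25 + 9)
  = |61| / √59
  = 61 / 7.681
  ≈ 7.942

7.942


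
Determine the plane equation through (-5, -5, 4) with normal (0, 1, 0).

The plane through P with normal n = (a, b, c) satisfies n·(r - P) = 0,
i.e. ax + by + cz = a·x₀ + b·y₀ + c·z₀.
d = 0·(-5) + 1·(-5) + 0·4
  = 0 - 5 + 0
  = -5
Equation: y = -5

y = -5


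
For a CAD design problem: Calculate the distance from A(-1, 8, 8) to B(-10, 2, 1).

d = √[(x₂-x₁)² + (y₂-y₁)² + (z₂-z₁)²]
  = √[(-9)² + (-6)² + (-7)²]
  = √[81 + 36 + 49]
  = √166
  ≈ 12.88

12.88


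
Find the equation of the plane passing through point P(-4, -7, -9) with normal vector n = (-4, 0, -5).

The plane through P with normal n = (a, b, c) satisfies n·(r - P) = 0,
i.e. ax + by + cz = a·x₀ + b·y₀ + c·z₀.
d = (-4)·(-4) + 0·(-7) + (-5)·(-9)
  = 16 + 0 + 45
  = 61
Equation: -4x - 5z = 61

-4x - 5z = 61


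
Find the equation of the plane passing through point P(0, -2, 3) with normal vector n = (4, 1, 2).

The plane through P with normal n = (a, b, c) satisfies n·(r - P) = 0,
i.e. ax + by + cz = a·x₀ + b·y₀ + c·z₀.
d = 4·0 + 1·(-2) + 2·3
  = 0 - 2 + 6
  = 4
Equation: 4x + y + 2z = 4

4x + y + 2z = 4


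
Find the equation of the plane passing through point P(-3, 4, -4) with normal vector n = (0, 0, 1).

The plane through P with normal n = (a, b, c) satisfies n·(r - P) = 0,
i.e. ax + by + cz = a·x₀ + b·y₀ + c·z₀.
d = 0·(-3) + 0·4 + 1·(-4)
  = 0 + 0 - 4
  = -4
Equation: z = -4

z = -4


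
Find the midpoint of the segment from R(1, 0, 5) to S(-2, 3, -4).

M = ((x₁+x₂)/2, (y₁+y₂)/2, (z₁+z₂)/2)
  = ((1 - 2)/2, (0 + 3)/2, (5 - 4)/2)
  = (-1/2, 3/2, 1/2)
  = (-0.5, 1.5, 0.5)

(-0.5, 1.5, 0.5)


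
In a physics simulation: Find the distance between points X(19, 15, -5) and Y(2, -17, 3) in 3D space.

d = √[(x₂-x₁)² + (y₂-y₁)² + (z₂-z₁)²]
  = √[(-17)² + (-32)² + 8²]
  = √[289 + 1024 + 64]
  = √1377
  ≈ 37.11

37.11


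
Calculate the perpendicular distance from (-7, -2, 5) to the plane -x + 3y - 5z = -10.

distance = |a·x₀ + b·y₀ + c·z₀ - d| / √(a² + b² + c²)
  = |(-1)·(-7) + 3·(-2) + (-5)·5 - (-10)| / √((-1)² + 3² + (-5)²)
  = |7 - 6 - 25 + 10| / √(1 + 9 + 25)
  = |-14| / √35
  = 14 / 5.916
  ≈ 2.366

2.366


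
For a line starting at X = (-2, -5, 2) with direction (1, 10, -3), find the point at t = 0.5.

P(t) = X + t·d
  = (-2 + 1·0.5, -5 + 10·0.5, 2 + (-3)·0.5)
  = (-2 + 0.5, -5 + 5, 2 - 1.5)
  = (-1.5, 0, 0.5)

(-1.5, 0, 0.5)


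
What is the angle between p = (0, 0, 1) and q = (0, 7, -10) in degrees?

p·q = 0·0 + 0·7 + 1·(-10) = 0 + 0 - 10 = -10
|p| = √(0² + 0² + 1²) = √1 ≈ 1
|q| = √(0² + 7² + (-10)²) = √149 ≈ 12.21
cos θ = (p·q)/(|p||q|) = -10/(1·12.21) ≈ -0.8192
θ = arccos(-0.8192) ≈ 145°

145°


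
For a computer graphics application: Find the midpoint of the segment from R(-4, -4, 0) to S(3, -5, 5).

M = ((x₁+x₂)/2, (y₁+y₂)/2, (z₁+z₂)/2)
  = ((-4 + 3)/2, (-4 - 5)/2, (0 + 5)/2)
  = (-1/2, -9/2, 5/2)
  = (-0.5, -4.5, 2.5)

(-0.5, -4.5, 2.5)


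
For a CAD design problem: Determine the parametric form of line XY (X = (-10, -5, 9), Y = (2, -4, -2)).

Direction vector d = Y - X = (2 + 10, -4 + 5, -2 - 9) = (12, 1, -11)
Parametric form r = X + t·d:
x = -10 + 12t, y = -5 + t, z = 9 - 11t

x = -10 + 12t, y = -5 + t, z = 9 - 11t


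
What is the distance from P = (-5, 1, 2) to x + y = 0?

distance = |a·x₀ + b·y₀ + c·z₀ - d| / √(a² + b² + c²)
  = |1·(-5) + 1·1 + 0·2 - 0| / √(1² + 1² + 0²)
  = |-5 + 1 + 0 + 0| / √(1 + 1 + 0)
  = |-4| / √2
  = 4 / 1.414
  ≈ 2.828

2.828


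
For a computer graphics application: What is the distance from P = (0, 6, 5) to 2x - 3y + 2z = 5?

distance = |a·x₀ + b·y₀ + c·z₀ - d| / √(a² + b² + c²)
  = |2·0 + (-3)·6 + 2·5 - 5| / √(2² + (-3)² + 2²)
  = |0 - 18 + 10 - 5| / √(4 + 9 + 4)
  = |-13| / √17
  = 13 / 4.123
  ≈ 3.153

3.153


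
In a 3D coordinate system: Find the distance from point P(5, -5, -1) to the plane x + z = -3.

distance = |a·x₀ + b·y₀ + c·z₀ - d| / √(a² + b² + c²)
  = |1·5 + 0·(-5) + 1·(-1) - (-3)| / √(1² + 0² + 1²)
  = |5 + 0 - 1 + 3| / √(1 + 0 + 1)
  = |7| / √2
  = 7 / 1.414
  ≈ 4.95

4.95


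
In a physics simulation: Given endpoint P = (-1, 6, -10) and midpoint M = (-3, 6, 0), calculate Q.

Q = 2M - P
  = (2·(-3) - (-1), 2·6 - 6, 2·0 - (-10))
  = (-6 + 1, 12 - 6, 0 + 10)
  = (-5, 6, 10)

(-5, 6, 10)


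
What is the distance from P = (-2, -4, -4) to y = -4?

distance = |a·x₀ + b·y₀ + c·z₀ - d| / √(a² + b² + c²)
  = |0·(-2) + 1·(-4) + 0·(-4) - (-4)| / √(0² + 1² + 0²)
  = |0 - 4 + 0 + 4| / √(0 + 1 + 0)
  = |0| / √1
  = 0 / 1
  ≈ 0

0


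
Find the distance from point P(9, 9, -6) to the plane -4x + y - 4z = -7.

distance = |a·x₀ + b·y₀ + c·z₀ - d| / √(a² + b² + c²)
  = |(-4)·9 + 1·9 + (-4)·(-6) - (-7)| / √((-4)² + 1² + (-4)²)
  = |-36 + 9 + 24 + 7| / √(16 + 1 + 16)
  = |4| / √33
  = 4 / 5.745
  ≈ 0.6963

0.6963


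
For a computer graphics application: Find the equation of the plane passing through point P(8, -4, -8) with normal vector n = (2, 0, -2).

The plane through P with normal n = (a, b, c) satisfies n·(r - P) = 0,
i.e. ax + by + cz = a·x₀ + b·y₀ + c·z₀.
d = 2·8 + 0·(-4) + (-2)·(-8)
  = 16 + 0 + 16
  = 32
Equation: 2x - 2z = 32

2x - 2z = 32


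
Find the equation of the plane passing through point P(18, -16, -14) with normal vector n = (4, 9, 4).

The plane through P with normal n = (a, b, c) satisfies n·(r - P) = 0,
i.e. ax + by + cz = a·x₀ + b·y₀ + c·z₀.
d = 4·18 + 9·(-16) + 4·(-14)
  = 72 - 144 - 56
  = -128
Equation: 4x + 9y + 4z = -128

4x + 9y + 4z = -128


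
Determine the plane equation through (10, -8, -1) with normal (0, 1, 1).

The plane through P with normal n = (a, b, c) satisfies n·(r - P) = 0,
i.e. ax + by + cz = a·x₀ + b·y₀ + c·z₀.
d = 0·10 + 1·(-8) + 1·(-1)
  = 0 - 8 - 1
  = -9
Equation: y + z = -9

y + z = -9


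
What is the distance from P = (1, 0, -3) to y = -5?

distance = |a·x₀ + b·y₀ + c·z₀ - d| / √(a² + b² + c²)
  = |0·1 + 1·0 + 0·(-3) - (-5)| / √(0² + 1² + 0²)
  = |0 + 0 + 0 + 5| / √(0 + 1 + 0)
  = |5| / √1
  = 5 / 1
  ≈ 5

5


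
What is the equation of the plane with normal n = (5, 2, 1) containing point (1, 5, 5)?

The plane through P with normal n = (a, b, c) satisfies n·(r - P) = 0,
i.e. ax + by + cz = a·x₀ + b·y₀ + c·z₀.
d = 5·1 + 2·5 + 1·5
  = 5 + 10 + 5
  = 20
Equation: 5x + 2y + z = 20

5x + 2y + z = 20


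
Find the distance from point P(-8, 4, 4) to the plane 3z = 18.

distance = |a·x₀ + b·y₀ + c·z₀ - d| / √(a² + b² + c²)
  = |0·(-8) + 0·4 + 3·4 - 18| / √(0² + 0² + 3²)
  = |0 + 0 + 12 - 18| / √(0 + 0 + 9)
  = |-6| / √9
  = 6 / 3
  ≈ 2

2


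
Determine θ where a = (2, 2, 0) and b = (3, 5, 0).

a·b = 2·3 + 2·5 + 0·0 = 6 + 10 + 0 = 16
|a| = √(2² + 2² + 0²) = √8 ≈ 2.828
|b| = √(3² + 5² + 0²) = √34 ≈ 5.831
cos θ = (a·b)/(|a||b|) = 16/(2.828·5.831) ≈ 0.9701
θ = arccos(0.9701) ≈ 14.04°

14.04°


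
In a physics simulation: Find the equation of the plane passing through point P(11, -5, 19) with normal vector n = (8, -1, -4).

The plane through P with normal n = (a, b, c) satisfies n·(r - P) = 0,
i.e. ax + by + cz = a·x₀ + b·y₀ + c·z₀.
d = 8·11 + (-1)·(-5) + (-4)·19
  = 88 + 5 - 76
  = 17
Equation: 8x - y - 4z = 17

8x - y - 4z = 17


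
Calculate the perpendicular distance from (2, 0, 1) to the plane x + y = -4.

distance = |a·x₀ + b·y₀ + c·z₀ - d| / √(a² + b² + c²)
  = |1·2 + 1·0 + 0·1 - (-4)| / √(1² + 1² + 0²)
  = |2 + 0 + 0 + 4| / √(1 + 1 + 0)
  = |6| / √2
  = 6 / 1.414
  ≈ 4.243

4.243


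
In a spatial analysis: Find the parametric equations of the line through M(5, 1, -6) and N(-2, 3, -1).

Direction vector d = N - M = (-2 - 5, 3 - 1, -1 + 6) = (-7, 2, 5)
Parametric form r = M + t·d:
x = 5 - 7t, y = 1 + 2t, z = -6 + 5t

x = 5 - 7t, y = 1 + 2t, z = -6 + 5t


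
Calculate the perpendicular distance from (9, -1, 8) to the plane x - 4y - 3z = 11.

distance = |a·x₀ + b·y₀ + c·z₀ - d| / √(a² + b² + c²)
  = |1·9 + (-4)·(-1) + (-3)·8 - 11| / √(1² + (-4)² + (-3)²)
  = |9 + 4 - 24 - 11| / √(1 + 16 + 9)
  = |-22| / √26
  = 22 / 5.099
  ≈ 4.315

4.315


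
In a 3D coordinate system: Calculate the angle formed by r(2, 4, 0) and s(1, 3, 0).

r·s = 2·1 + 4·3 + 0·0 = 2 + 12 + 0 = 14
|r| = √(2² + 4² + 0²) = √20 ≈ 4.472
|s| = √(1² + 3² + 0²) = √10 ≈ 3.162
cos θ = (r·s)/(|r||s|) = 14/(4.472·3.162) ≈ 0.9899
θ = arccos(0.9899) ≈ 8.13°

8.13°


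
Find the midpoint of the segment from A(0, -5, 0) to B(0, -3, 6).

M = ((x₁+x₂)/2, (y₁+y₂)/2, (z₁+z₂)/2)
  = ((0 + 0)/2, (-5 - 3)/2, (0 + 6)/2)
  = (0/2, -8/2, 6/2)
  = (0, -4, 3)

(0, -4, 3)


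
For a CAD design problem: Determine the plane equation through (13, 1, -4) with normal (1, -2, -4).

The plane through P with normal n = (a, b, c) satisfies n·(r - P) = 0,
i.e. ax + by + cz = a·x₀ + b·y₀ + c·z₀.
d = 1·13 + (-2)·1 + (-4)·(-4)
  = 13 - 2 + 16
  = 27
Equation: x - 2y - 4z = 27

x - 2y - 4z = 27


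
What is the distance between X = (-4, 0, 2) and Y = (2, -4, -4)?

d = √[(x₂-x₁)² + (y₂-y₁)² + (z₂-z₁)²]
  = √[6² + (-4)² + (-6)²]
  = √[36 + 16 + 36]
  = √88
  ≈ 9.381

9.381


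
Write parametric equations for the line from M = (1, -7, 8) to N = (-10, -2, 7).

Direction vector d = N - M = (-10 - 1, -2 + 7, 7 - 8) = (-11, 5, -1)
Parametric form r = M + t·d:
x = 1 - 11t, y = -7 + 5t, z = 8 - t

x = 1 - 11t, y = -7 + 5t, z = 8 - t


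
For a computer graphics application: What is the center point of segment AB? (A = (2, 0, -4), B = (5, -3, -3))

M = ((x₁+x₂)/2, (y₁+y₂)/2, (z₁+z₂)/2)
  = ((2 + 5)/2, (0 - 3)/2, (-4 - 3)/2)
  = (7/2, -3/2, -7/2)
  = (3.5, -1.5, -3.5)

(3.5, -1.5, -3.5)
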